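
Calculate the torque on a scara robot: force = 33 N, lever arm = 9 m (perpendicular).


Given: F = 33 N, r = 9 m, angle = 90 deg (perpendicular)
Using tau = F * r * sin(90)
sin(90) = 1
tau = 33 * 9 * 1
tau = 297 Nm

297 Nm


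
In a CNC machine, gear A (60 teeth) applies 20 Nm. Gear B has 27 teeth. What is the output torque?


Given: N1 = 60, N2 = 27, T1 = 20 Nm
Using T2/T1 = N2/N1
T2 = T1 * N2 / N1
T2 = 20 * 27 / 60
T2 = 540 / 60
T2 = 9 Nm

9 Nm


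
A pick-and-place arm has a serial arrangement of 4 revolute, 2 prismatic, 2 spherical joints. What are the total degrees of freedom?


Given: serial robot with 4 revolute, 2 prismatic, 2 spherical joints
DOF contribution per joint type: revolute=1, prismatic=1, spherical=3, fixed=0
DOF = 4*1 + 2*1 + 2*3
DOF = 12

12


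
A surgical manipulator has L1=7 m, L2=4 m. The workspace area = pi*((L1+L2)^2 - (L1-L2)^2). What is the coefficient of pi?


Given: L1 = 7, L2 = 4
(L1+L2)^2 = (11)^2 = 121
(L1-L2)^2 = (3)^2 = 9
Difference = 121 - 9 = 112
This equals 4*L1*L2 = 4*7*4 = 112
Workspace area = 112*pi

112


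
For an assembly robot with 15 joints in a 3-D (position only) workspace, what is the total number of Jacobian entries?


Given: task space dimension = 3, joints = 15
Jacobian is a 3 x 15 matrix
Total entries = rows * columns
Total = 3 * 15
Total = 45

45


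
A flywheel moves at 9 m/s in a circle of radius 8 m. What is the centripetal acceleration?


Given: v = 9 m/s, r = 8 m
Using a_c = v^2 / r
a_c = 9^2 / 8
a_c = 81 / 8
a_c = 81/8 m/s^2

81/8 m/s^2


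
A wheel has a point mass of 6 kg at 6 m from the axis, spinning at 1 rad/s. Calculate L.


Given: m = 6 kg, r = 6 m, omega = 1 rad/s
For a point mass: I = m*r^2
I = 6*6^2 = 6*36 = 216
L = I*omega = 216*1
L = 216 kg*m^2/s

216 kg*m^2/s


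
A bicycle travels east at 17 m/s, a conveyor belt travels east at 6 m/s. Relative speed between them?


Given: v_A = 17 m/s east, v_B = 6 m/s east
Both move in the same direction; relative speed = |v_A - v_B|
|17 - 6| = |11|
= 11 m/s

11 m/s


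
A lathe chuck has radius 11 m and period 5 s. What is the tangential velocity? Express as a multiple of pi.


Given: radius r = 11 m, period T = 5 s
Using v = 2*pi*r / T
v = 2*pi*11 / 5
v = 22*pi / 5
v = 22/5*pi m/s

22/5*pi m/s


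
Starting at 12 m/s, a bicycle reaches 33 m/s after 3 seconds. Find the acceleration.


Given: initial velocity v0 = 12 m/s, final velocity v = 33 m/s, time t = 3 s
Using a = (v - v0) / t
a = (33 - 12) / 3
a = 21 / 3
a = 7 m/s^2

7 m/s^2


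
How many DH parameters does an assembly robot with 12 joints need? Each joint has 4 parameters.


Given: 12 joints, 4 DH parameters per joint (d, theta, a, alpha)
Total DH parameters = number_of_joints * 4
Total = 12 * 4
Total = 48

48


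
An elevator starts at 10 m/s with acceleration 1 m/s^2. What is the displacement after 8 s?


Given: v0 = 10 m/s, a = 1 m/s^2, t = 8 s
Using s = v0*t + (1/2)*a*t^2
s = 10*8 + (1/2)*1*8^2
s = 80 + (1/2)*64
s = 80 + 32
s = 112

112 m


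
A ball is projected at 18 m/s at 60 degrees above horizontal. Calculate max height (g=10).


Given: v0 = 18 m/s, theta = 60 deg, g = 10 m/s^2
sin^2(60) = 3/4
Using H = v0^2 * sin^2(theta) / (2*g)
H = 18^2 * 3/4 / (2*10)
H = 324 * 3/4 / 20
H = 243 / 20
H = 243/20 m

243/20 m


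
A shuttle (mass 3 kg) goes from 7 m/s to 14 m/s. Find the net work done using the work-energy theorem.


Given: m = 3 kg, v0 = 7 m/s, v = 14 m/s
Using W = (1/2)*m*(v^2 - v0^2)
v^2 = 14^2 = 196
v0^2 = 7^2 = 49
v^2 - v0^2 = 196 - 49 = 147
W = (1/2)*3*147 = 441/2 J

441/2 J


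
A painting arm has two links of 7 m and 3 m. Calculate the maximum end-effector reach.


Given: L1 = 7 m, L2 = 3 m
For a 2-link planar arm, max reach = L1 + L2 (fully extended)
Max reach = 7 + 3
Max reach = 10 m

10 m


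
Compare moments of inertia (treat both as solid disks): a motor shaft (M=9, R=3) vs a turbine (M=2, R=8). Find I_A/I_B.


Given: M1=9 kg, R1=3 m, M2=2 kg, R2=8 m
For a disk: I = (1/2)*M*R^2, so I_A/I_B = (M1*R1^2)/(M2*R2^2)
M1*R1^2 = 9*9 = 81
M2*R2^2 = 2*64 = 128
I_A/I_B = 81/128 = 81/128

81/128


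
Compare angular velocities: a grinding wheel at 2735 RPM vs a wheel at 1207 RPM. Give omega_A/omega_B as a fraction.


Given: RPM_A = 2735, RPM_B = 1207
omega = 2*pi*RPM/60, so omega_A/omega_B = RPM_A / RPM_B
omega_A/omega_B = 2735 / 1207
omega_A/omega_B = 2735/1207

2735/1207


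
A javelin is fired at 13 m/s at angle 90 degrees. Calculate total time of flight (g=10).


Given: v0 = 13 m/s, theta = 90 deg, g = 10 m/s^2
sin(90) = 1
Using T = 2*v0*sin(theta) / g
T = 2*13*1 / 10
T = 26 / 10
T = 13/5 s

13/5 s


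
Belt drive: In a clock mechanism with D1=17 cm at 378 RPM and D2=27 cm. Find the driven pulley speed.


Given: D1 = 17 cm, w1 = 378 RPM, D2 = 27 cm
Using D1*w1 = D2*w2
w2 = D1*w1 / D2
w2 = 17*378 / 27
w2 = 6426 / 27
w2 = 238 RPM

238 RPM


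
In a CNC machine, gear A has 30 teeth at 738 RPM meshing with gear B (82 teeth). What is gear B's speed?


Given: N1 = 30 teeth, w1 = 738 RPM, N2 = 82 teeth
Using N1*w1 = N2*w2
w2 = N1*w1 / N2
w2 = 30*738 / 82
w2 = 22140 / 82
w2 = 270 RPM

270 RPM


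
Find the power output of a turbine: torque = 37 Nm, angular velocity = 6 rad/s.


Given: tau = 37 Nm, omega = 6 rad/s
Using P = tau * omega
P = 37 * 6
P = 222 W

222 W


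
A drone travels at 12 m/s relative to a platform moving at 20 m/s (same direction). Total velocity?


Given: object velocity = 12 m/s, platform velocity = 20 m/s (same direction)
Using classical velocity addition: v_total = v_object + v_platform
v_total = 12 + 20
v_total = 32 m/s

32 m/s


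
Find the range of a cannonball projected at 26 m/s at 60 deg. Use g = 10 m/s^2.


Given: v0 = 26 m/s, theta = 60 deg, g = 10 m/s^2
sin(2*60) = sin(120) = sqrt(3)/2
Using R = v0^2 * sin(2*theta) / g
R = 26^2 * (sqrt(3)/2) / 10
R = 676 * sqrt(3) / 20
R = 169/5*sqrt(3) m

169/5*sqrt(3) m


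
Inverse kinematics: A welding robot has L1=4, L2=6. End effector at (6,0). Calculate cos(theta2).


Given: L1 = 4, L2 = 6, target (x, y) = (6, 0)
Using cos(theta2) = (x^2 + y^2 - L1^2 - L2^2) / (2*L1*L2)
x^2 + y^2 = 6^2 + 0 = 36
L1^2 + L2^2 = 16 + 36 = 52
Numerator = 36 - 52 = -16
Denominator = 2*4*6 = 48
cos(theta2) = -16/48 = -1/3

-1/3


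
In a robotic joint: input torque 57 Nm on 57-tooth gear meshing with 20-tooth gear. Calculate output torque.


Given: N1 = 57, N2 = 20, T1 = 57 Nm
Using T2/T1 = N2/N1
T2 = T1 * N2 / N1
T2 = 57 * 20 / 57
T2 = 1140 / 57
T2 = 20 Nm

20 Nm


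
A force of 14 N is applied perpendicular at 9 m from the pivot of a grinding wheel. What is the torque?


Given: F = 14 N, r = 9 m, angle = 90 deg (perpendicular)
Using tau = F * r * sin(90)
sin(90) = 1
tau = 14 * 9 * 1
tau = 126 Nm

126 Nm


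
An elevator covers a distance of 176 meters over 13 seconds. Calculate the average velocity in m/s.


Given: distance d = 176 m, time t = 13 s
Using v = d / t
v = 176 / 13
v = 176/13 m/s

176/13 m/s


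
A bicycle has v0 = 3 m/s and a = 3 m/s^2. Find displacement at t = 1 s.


Given: v0 = 3 m/s, a = 3 m/s^2, t = 1 s
Using s = v0*t + (1/2)*a*t^2
s = 3*1 + (1/2)*3*1^2
s = 3 + (1/2)*3
s = 3 + 3/2
s = 9/2

9/2 m


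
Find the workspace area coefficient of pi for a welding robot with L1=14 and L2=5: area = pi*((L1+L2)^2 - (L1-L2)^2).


Given: L1 = 14, L2 = 5
(L1+L2)^2 = (19)^2 = 361
(L1-L2)^2 = (9)^2 = 81
Difference = 361 - 81 = 280
This equals 4*L1*L2 = 4*14*5 = 280
Workspace area = 280*pi

280


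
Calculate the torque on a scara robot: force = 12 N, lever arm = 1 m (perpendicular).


Given: F = 12 N, r = 1 m, angle = 90 deg (perpendicular)
Using tau = F * r * sin(90)
sin(90) = 1
tau = 12 * 1 * 1
tau = 12 Nm

12 Nm


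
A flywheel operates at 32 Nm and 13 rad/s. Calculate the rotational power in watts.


Given: tau = 32 Nm, omega = 13 rad/s
Using P = tau * omega
P = 32 * 13
P = 416 W

416 W


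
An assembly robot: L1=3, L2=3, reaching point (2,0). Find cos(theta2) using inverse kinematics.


Given: L1 = 3, L2 = 3, target (x, y) = (2, 0)
Using cos(theta2) = (x^2 + y^2 - L1^2 - L2^2) / (2*L1*L2)
x^2 + y^2 = 2^2 + 0 = 4
L1^2 + L2^2 = 9 + 9 = 18
Numerator = 4 - 18 = -14
Denominator = 2*3*3 = 18
cos(theta2) = -14/18 = -7/9

-7/9


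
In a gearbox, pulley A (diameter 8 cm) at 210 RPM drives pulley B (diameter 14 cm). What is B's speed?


Given: D1 = 8 cm, w1 = 210 RPM, D2 = 14 cm
Using D1*w1 = D2*w2
w2 = D1*w1 / D2
w2 = 8*210 / 14
w2 = 1680 / 14
w2 = 120 RPM

120 RPM


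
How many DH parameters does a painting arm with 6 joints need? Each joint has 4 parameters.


Given: 6 joints, 4 DH parameters per joint (d, theta, a, alpha)
Total DH parameters = number_of_joints * 4
Total = 6 * 4
Total = 24

24


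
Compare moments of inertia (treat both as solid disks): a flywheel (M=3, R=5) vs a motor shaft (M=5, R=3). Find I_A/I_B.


Given: M1=3 kg, R1=5 m, M2=5 kg, R2=3 m
For a disk: I = (1/2)*M*R^2, so I_A/I_B = (M1*R1^2)/(M2*R2^2)
M1*R1^2 = 3*25 = 75
M2*R2^2 = 5*9 = 45
I_A/I_B = 75/45 = 5/3

5/3


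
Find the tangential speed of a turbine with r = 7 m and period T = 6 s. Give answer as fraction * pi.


Given: radius r = 7 m, period T = 6 s
Using v = 2*pi*r / T
v = 2*pi*7 / 6
v = 14*pi / 6
v = 7/3*pi m/s

7/3*pi m/s


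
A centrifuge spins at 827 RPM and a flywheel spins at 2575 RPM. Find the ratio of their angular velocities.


Given: RPM_A = 827, RPM_B = 2575
omega = 2*pi*RPM/60, so omega_A/omega_B = RPM_A / RPM_B
omega_A/omega_B = 827 / 2575
omega_A/omega_B = 827/2575

827/2575


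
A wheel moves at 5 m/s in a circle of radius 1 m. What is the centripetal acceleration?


Given: v = 5 m/s, r = 1 m
Using a_c = v^2 / r
a_c = 5^2 / 1
a_c = 25 / 1
a_c = 25 m/s^2

25 m/s^2


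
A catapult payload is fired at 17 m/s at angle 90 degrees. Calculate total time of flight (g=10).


Given: v0 = 17 m/s, theta = 90 deg, g = 10 m/s^2
sin(90) = 1
Using T = 2*v0*sin(theta) / g
T = 2*17*1 / 10
T = 34 / 10
T = 17/5 s

17/5 s


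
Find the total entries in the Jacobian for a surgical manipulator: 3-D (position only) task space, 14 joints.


Given: task space dimension = 3, joints = 14
Jacobian is a 3 x 14 matrix
Total entries = rows * columns
Total = 3 * 14
Total = 42

42


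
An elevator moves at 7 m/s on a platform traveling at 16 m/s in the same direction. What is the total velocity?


Given: object velocity = 7 m/s, platform velocity = 16 m/s (same direction)
Using classical velocity addition: v_total = v_object + v_platform
v_total = 7 + 16
v_total = 23 m/s

23 m/s


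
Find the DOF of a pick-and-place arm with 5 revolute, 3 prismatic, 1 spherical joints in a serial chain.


Given: serial robot with 5 revolute, 3 prismatic, 1 spherical joints
DOF contribution per joint type: revolute=1, prismatic=1, spherical=3, fixed=0
DOF = 5*1 + 3*1 + 1*3
DOF = 11

11


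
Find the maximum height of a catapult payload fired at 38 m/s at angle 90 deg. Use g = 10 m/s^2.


Given: v0 = 38 m/s, theta = 90 deg, g = 10 m/s^2
sin^2(90) = 1
Using H = v0^2 * sin^2(theta) / (2*g)
H = 38^2 * 1 / (2*10)
H = 1444 * 1 / 20
H = 1444 / 20
H = 361/5 m

361/5 m


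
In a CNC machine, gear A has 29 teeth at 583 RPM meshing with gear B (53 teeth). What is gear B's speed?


Given: N1 = 29 teeth, w1 = 583 RPM, N2 = 53 teeth
Using N1*w1 = N2*w2
w2 = N1*w1 / N2
w2 = 29*583 / 53
w2 = 16907 / 53
w2 = 319 RPM

319 RPM


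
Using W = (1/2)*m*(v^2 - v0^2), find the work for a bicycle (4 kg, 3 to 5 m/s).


Given: m = 4 kg, v0 = 3 m/s, v = 5 m/s
Using W = (1/2)*m*(v^2 - v0^2)
v^2 = 5^2 = 25
v0^2 = 3^2 = 9
v^2 - v0^2 = 25 - 9 = 16
W = (1/2)*4*16 = 32 J

32 J


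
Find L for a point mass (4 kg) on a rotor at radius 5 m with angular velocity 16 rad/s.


Given: m = 4 kg, r = 5 m, omega = 16 rad/s
For a point mass: I = m*r^2
I = 4*5^2 = 4*25 = 100
L = I*omega = 100*16
L = 1600 kg*m^2/s

1600 kg*m^2/s


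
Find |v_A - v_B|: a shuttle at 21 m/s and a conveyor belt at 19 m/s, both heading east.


Given: v_A = 21 m/s east, v_B = 19 m/s east
Both move in the same direction; relative speed = |v_A - v_B|
|21 - 19| = |2|
= 2 m/s

2 m/s


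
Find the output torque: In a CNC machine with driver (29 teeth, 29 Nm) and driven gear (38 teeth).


Given: N1 = 29, N2 = 38, T1 = 29 Nm
Using T2/T1 = N2/N1
T2 = T1 * N2 / N1
T2 = 29 * 38 / 29
T2 = 1102 / 29
T2 = 38 Nm

38 Nm


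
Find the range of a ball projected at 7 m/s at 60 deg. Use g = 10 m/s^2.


Given: v0 = 7 m/s, theta = 60 deg, g = 10 m/s^2
sin(2*60) = sin(120) = sqrt(3)/2
Using R = v0^2 * sin(2*theta) / g
R = 7^2 * (sqrt(3)/2) / 10
R = 49 * sqrt(3) / 20
R = 49/20*sqrt(3) m

49/20*sqrt(3) m


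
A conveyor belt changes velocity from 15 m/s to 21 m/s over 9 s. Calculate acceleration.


Given: initial velocity v0 = 15 m/s, final velocity v = 21 m/s, time t = 9 s
Using a = (v - v0) / t
a = (21 - 15) / 9
a = 6 / 9
a = 2/3 m/s^2

2/3 m/s^2


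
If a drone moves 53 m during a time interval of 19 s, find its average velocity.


Given: distance d = 53 m, time t = 19 s
Using v = d / t
v = 53 / 19
v = 53/19 m/s

53/19 m/s


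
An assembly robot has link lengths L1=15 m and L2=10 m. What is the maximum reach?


Given: L1 = 15 m, L2 = 10 m
For a 2-link planar arm, max reach = L1 + L2 (fully extended)
Max reach = 15 + 10
Max reach = 25 m

25 m


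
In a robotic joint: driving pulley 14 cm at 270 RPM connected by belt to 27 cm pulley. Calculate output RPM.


Given: D1 = 14 cm, w1 = 270 RPM, D2 = 27 cm
Using D1*w1 = D2*w2
w2 = D1*w1 / D2
w2 = 14*270 / 27
w2 = 3780 / 27
w2 = 140 RPM

140 RPM


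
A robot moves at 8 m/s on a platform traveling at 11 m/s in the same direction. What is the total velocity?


Given: object velocity = 8 m/s, platform velocity = 11 m/s (same direction)
Using classical velocity addition: v_total = v_object + v_platform
v_total = 8 + 11
v_total = 19 m/s

19 m/s


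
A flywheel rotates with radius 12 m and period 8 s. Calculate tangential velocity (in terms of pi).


Given: radius r = 12 m, period T = 8 s
Using v = 2*pi*r / T
v = 2*pi*12 / 8
v = 24*pi / 8
v = 3*pi m/s

3*pi m/s


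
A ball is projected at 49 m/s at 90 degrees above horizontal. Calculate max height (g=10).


Given: v0 = 49 m/s, theta = 90 deg, g = 10 m/s^2
sin^2(90) = 1
Using H = v0^2 * sin^2(theta) / (2*g)
H = 49^2 * 1 / (2*10)
H = 2401 * 1 / 20
H = 2401 / 20
H = 2401/20 m

2401/20 m


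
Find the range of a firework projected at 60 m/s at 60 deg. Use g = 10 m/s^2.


Given: v0 = 60 m/s, theta = 60 deg, g = 10 m/s^2
sin(2*60) = sin(120) = sqrt(3)/2
Using R = v0^2 * sin(2*theta) / g
R = 60^2 * (sqrt(3)/2) / 10
R = 3600 * sqrt(3) / 20
R = 180*sqrt(3) m

180*sqrt(3) m


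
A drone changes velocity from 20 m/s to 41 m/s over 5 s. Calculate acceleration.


Given: initial velocity v0 = 20 m/s, final velocity v = 41 m/s, time t = 5 s
Using a = (v - v0) / t
a = (41 - 20) / 5
a = 21 / 5
a = 21/5 m/s^2

21/5 m/s^2


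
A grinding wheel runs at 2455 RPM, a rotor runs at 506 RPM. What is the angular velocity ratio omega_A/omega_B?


Given: RPM_A = 2455, RPM_B = 506
omega = 2*pi*RPM/60, so omega_A/omega_B = RPM_A / RPM_B
omega_A/omega_B = 2455 / 506
omega_A/omega_B = 2455/506

2455/506


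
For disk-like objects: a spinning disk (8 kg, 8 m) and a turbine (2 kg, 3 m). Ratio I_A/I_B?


Given: M1=8 kg, R1=8 m, M2=2 kg, R2=3 m
For a disk: I = (1/2)*M*R^2, so I_A/I_B = (M1*R1^2)/(M2*R2^2)
M1*R1^2 = 8*64 = 512
M2*R2^2 = 2*9 = 18
I_A/I_B = 512/18 = 256/9

256/9


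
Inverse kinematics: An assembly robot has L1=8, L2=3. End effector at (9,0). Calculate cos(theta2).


Given: L1 = 8, L2 = 3, target (x, y) = (9, 0)
Using cos(theta2) = (x^2 + y^2 - L1^2 - L2^2) / (2*L1*L2)
x^2 + y^2 = 9^2 + 0 = 81
L1^2 + L2^2 = 64 + 9 = 73
Numerator = 81 - 73 = 8
Denominator = 2*8*3 = 48
cos(theta2) = 8/48 = 1/6

1/6


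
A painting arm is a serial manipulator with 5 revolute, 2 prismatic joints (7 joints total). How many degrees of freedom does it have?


Given: serial robot with 5 revolute, 2 prismatic joints
DOF contribution per joint type: revolute=1, prismatic=1, spherical=3, fixed=0
DOF = 5*1 + 2*1
DOF = 7

7


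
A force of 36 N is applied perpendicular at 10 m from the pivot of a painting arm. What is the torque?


Given: F = 36 N, r = 10 m, angle = 90 deg (perpendicular)
Using tau = F * r * sin(90)
sin(90) = 1
tau = 36 * 10 * 1
tau = 360 Nm

360 Nm


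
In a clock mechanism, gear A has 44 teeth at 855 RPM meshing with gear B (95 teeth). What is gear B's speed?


Given: N1 = 44 teeth, w1 = 855 RPM, N2 = 95 teeth
Using N1*w1 = N2*w2
w2 = N1*w1 / N2
w2 = 44*855 / 95
w2 = 37620 / 95
w2 = 396 RPM

396 RPM


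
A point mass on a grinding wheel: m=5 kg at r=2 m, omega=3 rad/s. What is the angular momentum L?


Given: m = 5 kg, r = 2 m, omega = 3 rad/s
For a point mass: I = m*r^2
I = 5*2^2 = 5*4 = 20
L = I*omega = 20*3
L = 60 kg*m^2/s

60 kg*m^2/s


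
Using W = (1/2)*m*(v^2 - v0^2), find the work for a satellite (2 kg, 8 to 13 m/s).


Given: m = 2 kg, v0 = 8 m/s, v = 13 m/s
Using W = (1/2)*m*(v^2 - v0^2)
v^2 = 13^2 = 169
v0^2 = 8^2 = 64
v^2 - v0^2 = 169 - 64 = 105
W = (1/2)*2*105 = 105 J

105 J


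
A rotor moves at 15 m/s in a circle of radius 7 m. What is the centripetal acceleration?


Given: v = 15 m/s, r = 7 m
Using a_c = v^2 / r
a_c = 15^2 / 7
a_c = 225 / 7
a_c = 225/7 m/s^2

225/7 m/s^2


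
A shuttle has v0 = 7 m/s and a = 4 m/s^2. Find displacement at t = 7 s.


Given: v0 = 7 m/s, a = 4 m/s^2, t = 7 s
Using s = v0*t + (1/2)*a*t^2
s = 7*7 + (1/2)*4*7^2
s = 49 + (1/2)*196
s = 49 + 98
s = 147

147 m


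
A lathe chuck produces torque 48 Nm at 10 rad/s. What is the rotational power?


Given: tau = 48 Nm, omega = 10 rad/s
Using P = tau * omega
P = 48 * 10
P = 480 W

480 W


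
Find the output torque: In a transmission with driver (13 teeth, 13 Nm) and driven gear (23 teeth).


Given: N1 = 13, N2 = 23, T1 = 13 Nm
Using T2/T1 = N2/N1
T2 = T1 * N2 / N1
T2 = 13 * 23 / 13
T2 = 299 / 13
T2 = 23 Nm

23 Nm


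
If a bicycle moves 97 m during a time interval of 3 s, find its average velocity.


Given: distance d = 97 m, time t = 3 s
Using v = d / t
v = 97 / 3
v = 97/3 m/s

97/3 m/s


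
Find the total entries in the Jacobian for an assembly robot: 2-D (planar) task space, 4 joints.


Given: task space dimension = 2, joints = 4
Jacobian is a 2 x 4 matrix
Total entries = rows * columns
Total = 2 * 4
Total = 8

8


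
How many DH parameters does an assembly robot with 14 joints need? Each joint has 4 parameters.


Given: 14 joints, 4 DH parameters per joint (d, theta, a, alpha)
Total DH parameters = number_of_joints * 4
Total = 14 * 4
Total = 56

56


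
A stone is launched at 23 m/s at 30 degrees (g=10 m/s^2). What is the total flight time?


Given: v0 = 23 m/s, theta = 30 deg, g = 10 m/s^2
sin(30) = 1/2
Using T = 2*v0*sin(theta) / g
T = 2*23*1/2 / 10
T = 23 / 10
T = 23/10 s

23/10 s


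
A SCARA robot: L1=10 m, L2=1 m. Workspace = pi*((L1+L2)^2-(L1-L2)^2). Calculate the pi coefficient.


Given: L1 = 10, L2 = 1
(L1+L2)^2 = (11)^2 = 121
(L1-L2)^2 = (9)^2 = 81
Difference = 121 - 81 = 40
This equals 4*L1*L2 = 4*10*1 = 40
Workspace area = 40*pi

40


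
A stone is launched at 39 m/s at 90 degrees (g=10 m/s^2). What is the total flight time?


Given: v0 = 39 m/s, theta = 90 deg, g = 10 m/s^2
sin(90) = 1
Using T = 2*v0*sin(theta) / g
T = 2*39*1 / 10
T = 78 / 10
T = 39/5 s

39/5 s


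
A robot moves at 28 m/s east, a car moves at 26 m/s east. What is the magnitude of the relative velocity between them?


Given: v_A = 28 m/s east, v_B = 26 m/s east
Both move in the same direction; relative speed = |v_A - v_B|
|28 - 26| = |2|
= 2 m/s

2 m/s


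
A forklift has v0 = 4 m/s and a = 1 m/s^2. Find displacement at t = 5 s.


Given: v0 = 4 m/s, a = 1 m/s^2, t = 5 s
Using s = v0*t + (1/2)*a*t^2
s = 4*5 + (1/2)*1*5^2
s = 20 + (1/2)*25
s = 20 + 25/2
s = 65/2

65/2 m


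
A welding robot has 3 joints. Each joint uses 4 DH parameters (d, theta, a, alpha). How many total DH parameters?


Given: 3 joints, 4 DH parameters per joint (d, theta, a, alpha)
Total DH parameters = number_of_joints * 4
Total = 3 * 4
Total = 12

12


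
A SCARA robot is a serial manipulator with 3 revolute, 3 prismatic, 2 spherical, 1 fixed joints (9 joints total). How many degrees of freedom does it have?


Given: serial robot with 3 revolute, 3 prismatic, 2 spherical, 1 fixed joints
DOF contribution per joint type: revolute=1, prismatic=1, spherical=3, fixed=0
DOF = 3*1 + 3*1 + 2*3 + 1*0
DOF = 12

12


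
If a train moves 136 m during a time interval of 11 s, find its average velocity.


Given: distance d = 136 m, time t = 11 s
Using v = d / t
v = 136 / 11
v = 136/11 m/s

136/11 m/s


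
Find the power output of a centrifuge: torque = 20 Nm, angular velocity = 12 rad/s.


Given: tau = 20 Nm, omega = 12 rad/s
Using P = tau * omega
P = 20 * 12
P = 240 W

240 W


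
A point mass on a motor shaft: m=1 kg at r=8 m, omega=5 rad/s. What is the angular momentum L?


Given: m = 1 kg, r = 8 m, omega = 5 rad/s
For a point mass: I = m*r^2
I = 1*8^2 = 1*64 = 64
L = I*omega = 64*5
L = 320 kg*m^2/s

320 kg*m^2/s


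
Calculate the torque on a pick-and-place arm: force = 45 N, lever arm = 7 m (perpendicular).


Given: F = 45 N, r = 7 m, angle = 90 deg (perpendicular)
Using tau = F * r * sin(90)
sin(90) = 1
tau = 45 * 7 * 1
tau = 315 Nm

315 Nm


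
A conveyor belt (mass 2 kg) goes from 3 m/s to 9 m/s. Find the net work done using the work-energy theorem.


Given: m = 2 kg, v0 = 3 m/s, v = 9 m/s
Using W = (1/2)*m*(v^2 - v0^2)
v^2 = 9^2 = 81
v0^2 = 3^2 = 9
v^2 - v0^2 = 81 - 9 = 72
W = (1/2)*2*72 = 72 J

72 J


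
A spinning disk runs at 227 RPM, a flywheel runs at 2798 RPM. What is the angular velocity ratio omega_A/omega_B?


Given: RPM_A = 227, RPM_B = 2798
omega = 2*pi*RPM/60, so omega_A/omega_B = RPM_A / RPM_B
omega_A/omega_B = 227 / 2798
omega_A/omega_B = 227/2798

227/2798


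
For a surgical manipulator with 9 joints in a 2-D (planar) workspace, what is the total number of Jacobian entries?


Given: task space dimension = 2, joints = 9
Jacobian is a 2 x 9 matrix
Total entries = rows * columns
Total = 2 * 9
Total = 18

18


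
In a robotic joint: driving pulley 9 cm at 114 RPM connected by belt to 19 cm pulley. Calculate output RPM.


Given: D1 = 9 cm, w1 = 114 RPM, D2 = 19 cm
Using D1*w1 = D2*w2
w2 = D1*w1 / D2
w2 = 9*114 / 19
w2 = 1026 / 19
w2 = 54 RPM

54 RPM


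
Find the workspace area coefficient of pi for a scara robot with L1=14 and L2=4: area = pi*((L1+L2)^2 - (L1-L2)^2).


Given: L1 = 14, L2 = 4
(L1+L2)^2 = (18)^2 = 324
(L1-L2)^2 = (10)^2 = 100
Difference = 324 - 100 = 224
This equals 4*L1*L2 = 4*14*4 = 224
Workspace area = 224*pi

224


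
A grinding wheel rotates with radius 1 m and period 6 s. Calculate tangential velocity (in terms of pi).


Given: radius r = 1 m, period T = 6 s
Using v = 2*pi*r / T
v = 2*pi*1 / 6
v = 2*pi / 6
v = 1/3*pi m/s

1/3*pi m/s


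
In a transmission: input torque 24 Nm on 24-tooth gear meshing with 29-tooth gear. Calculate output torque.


Given: N1 = 24, N2 = 29, T1 = 24 Nm
Using T2/T1 = N2/N1
T2 = T1 * N2 / N1
T2 = 24 * 29 / 24
T2 = 696 / 24
T2 = 29 Nm

29 Nm


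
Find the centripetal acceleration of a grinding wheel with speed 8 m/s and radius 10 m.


Given: v = 8 m/s, r = 10 m
Using a_c = v^2 / r
a_c = 8^2 / 10
a_c = 64 / 10
a_c = 32/5 m/s^2

32/5 m/s^2


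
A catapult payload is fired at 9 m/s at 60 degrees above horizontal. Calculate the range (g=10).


Given: v0 = 9 m/s, theta = 60 deg, g = 10 m/s^2
sin(2*60) = sin(120) = sqrt(3)/2
Using R = v0^2 * sin(2*theta) / g
R = 9^2 * (sqrt(3)/2) / 10
R = 81 * sqrt(3) / 20
R = 81/20*sqrt(3) m

81/20*sqrt(3) m


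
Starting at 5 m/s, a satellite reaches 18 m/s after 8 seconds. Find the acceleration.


Given: initial velocity v0 = 5 m/s, final velocity v = 18 m/s, time t = 8 s
Using a = (v - v0) / t
a = (18 - 5) / 8
a = 13 / 8
a = 13/8 m/s^2

13/8 m/s^2


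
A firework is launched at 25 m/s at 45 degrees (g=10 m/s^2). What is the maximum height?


Given: v0 = 25 m/s, theta = 45 deg, g = 10 m/s^2
sin^2(45) = 1/2
Using H = v0^2 * sin^2(theta) / (2*g)
H = 25^2 * 1/2 / (2*10)
H = 625 * 1/2 / 20
H = 625/2 / 20
H = 125/8 m

125/8 m


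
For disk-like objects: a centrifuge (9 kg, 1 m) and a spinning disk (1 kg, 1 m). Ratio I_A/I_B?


Given: M1=9 kg, R1=1 m, M2=1 kg, R2=1 m
For a disk: I = (1/2)*M*R^2, so I_A/I_B = (M1*R1^2)/(M2*R2^2)
M1*R1^2 = 9*1 = 9
M2*R2^2 = 1*1 = 1
I_A/I_B = 9/1 = 9

9


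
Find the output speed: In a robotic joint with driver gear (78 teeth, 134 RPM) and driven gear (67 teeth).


Given: N1 = 78 teeth, w1 = 134 RPM, N2 = 67 teeth
Using N1*w1 = N2*w2
w2 = N1*w1 / N2
w2 = 78*134 / 67
w2 = 10452 / 67
w2 = 156 RPM

156 RPM


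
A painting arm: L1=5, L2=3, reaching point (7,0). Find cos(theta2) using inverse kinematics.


Given: L1 = 5, L2 = 3, target (x, y) = (7, 0)
Using cos(theta2) = (x^2 + y^2 - L1^2 - L2^2) / (2*L1*L2)
x^2 + y^2 = 7^2 + 0 = 49
L1^2 + L2^2 = 25 + 9 = 34
Numerator = 49 - 34 = 15
Denominator = 2*5*3 = 30
cos(theta2) = 15/30 = 1/2

1/2


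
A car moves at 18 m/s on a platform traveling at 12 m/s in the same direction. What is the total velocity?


Given: object velocity = 18 m/s, platform velocity = 12 m/s (same direction)
Using classical velocity addition: v_total = v_object + v_platform
v_total = 18 + 12
v_total = 30 m/s

30 m/s


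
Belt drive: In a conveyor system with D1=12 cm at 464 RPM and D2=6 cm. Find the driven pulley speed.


Given: D1 = 12 cm, w1 = 464 RPM, D2 = 6 cm
Using D1*w1 = D2*w2
w2 = D1*w1 / D2
w2 = 12*464 / 6
w2 = 5568 / 6
w2 = 928 RPM

928 RPM


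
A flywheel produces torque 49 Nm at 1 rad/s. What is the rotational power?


Given: tau = 49 Nm, omega = 1 rad/s
Using P = tau * omega
P = 49 * 1
P = 49 W

49 W


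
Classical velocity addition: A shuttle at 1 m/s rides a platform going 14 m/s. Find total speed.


Given: object velocity = 1 m/s, platform velocity = 14 m/s (same direction)
Using classical velocity addition: v_total = v_object + v_platform
v_total = 1 + 14
v_total = 15 m/s

15 m/s


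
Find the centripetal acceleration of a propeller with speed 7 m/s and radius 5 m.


Given: v = 7 m/s, r = 5 m
Using a_c = v^2 / r
a_c = 7^2 / 5
a_c = 49 / 5
a_c = 49/5 m/s^2

49/5 m/s^2


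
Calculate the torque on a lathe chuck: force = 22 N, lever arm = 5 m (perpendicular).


Given: F = 22 N, r = 5 m, angle = 90 deg (perpendicular)
Using tau = F * r * sin(90)
sin(90) = 1
tau = 22 * 5 * 1
tau = 110 Nm

110 Nm


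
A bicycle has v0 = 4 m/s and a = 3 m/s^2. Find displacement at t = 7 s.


Given: v0 = 4 m/s, a = 3 m/s^2, t = 7 s
Using s = v0*t + (1/2)*a*t^2
s = 4*7 + (1/2)*3*7^2
s = 28 + (1/2)*147
s = 28 + 147/2
s = 203/2

203/2 m


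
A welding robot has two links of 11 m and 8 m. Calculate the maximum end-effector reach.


Given: L1 = 11 m, L2 = 8 m
For a 2-link planar arm, max reach = L1 + L2 (fully extended)
Max reach = 11 + 8
Max reach = 19 m

19 m


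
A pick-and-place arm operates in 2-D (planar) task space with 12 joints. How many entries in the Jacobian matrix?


Given: task space dimension = 2, joints = 12
Jacobian is a 2 x 12 matrix
Total entries = rows * columns
Total = 2 * 12
Total = 24

24


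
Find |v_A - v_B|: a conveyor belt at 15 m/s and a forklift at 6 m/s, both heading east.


Given: v_A = 15 m/s east, v_B = 6 m/s east
Both move in the same direction; relative speed = |v_A - v_B|
|15 - 6| = |9|
= 9 m/s

9 m/s


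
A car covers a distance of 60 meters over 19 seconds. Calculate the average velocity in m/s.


Given: distance d = 60 m, time t = 19 s
Using v = d / t
v = 60 / 19
v = 60/19 m/s

60/19 m/s


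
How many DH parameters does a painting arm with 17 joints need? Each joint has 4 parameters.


Given: 17 joints, 4 DH parameters per joint (d, theta, a, alpha)
Total DH parameters = number_of_joints * 4
Total = 17 * 4
Total = 68

68


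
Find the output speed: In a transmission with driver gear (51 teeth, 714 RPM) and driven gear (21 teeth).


Given: N1 = 51 teeth, w1 = 714 RPM, N2 = 21 teeth
Using N1*w1 = N2*w2
w2 = N1*w1 / N2
w2 = 51*714 / 21
w2 = 36414 / 21
w2 = 1734 RPM

1734 RPM


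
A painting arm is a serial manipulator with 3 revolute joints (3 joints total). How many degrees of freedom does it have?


Given: serial robot with 3 revolute joints
DOF contribution per joint type: revolute=1, prismatic=1, spherical=3, fixed=0
DOF = 3*1
DOF = 3

3


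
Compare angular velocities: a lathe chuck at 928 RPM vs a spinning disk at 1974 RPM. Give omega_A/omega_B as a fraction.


Given: RPM_A = 928, RPM_B = 1974
omega = 2*pi*RPM/60, so omega_A/omega_B = RPM_A / RPM_B
omega_A/omega_B = 928 / 1974
omega_A/omega_B = 464/987

464/987


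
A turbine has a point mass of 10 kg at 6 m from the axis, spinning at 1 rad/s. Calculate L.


Given: m = 10 kg, r = 6 m, omega = 1 rad/s
For a point mass: I = m*r^2
I = 10*6^2 = 10*36 = 360
L = I*omega = 360*1
L = 360 kg*m^2/s

360 kg*m^2/s


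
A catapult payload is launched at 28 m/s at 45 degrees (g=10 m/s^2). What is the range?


Given: v0 = 28 m/s, theta = 45 deg, g = 10 m/s^2
sin(2*45) = sin(90) = 1
Using R = v0^2 * sin(2*theta) / g
R = 28^2 * 1 / 10
R = 784 / 10
R = 392/5 m

392/5 m


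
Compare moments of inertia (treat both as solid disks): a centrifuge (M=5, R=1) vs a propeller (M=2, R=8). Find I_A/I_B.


Given: M1=5 kg, R1=1 m, M2=2 kg, R2=8 m
For a disk: I = (1/2)*M*R^2, so I_A/I_B = (M1*R1^2)/(M2*R2^2)
M1*R1^2 = 5*1 = 5
M2*R2^2 = 2*64 = 128
I_A/I_B = 5/128 = 5/128

5/128


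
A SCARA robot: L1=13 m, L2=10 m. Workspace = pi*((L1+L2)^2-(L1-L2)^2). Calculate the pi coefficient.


Given: L1 = 13, L2 = 10
(L1+L2)^2 = (23)^2 = 529
(L1-L2)^2 = (3)^2 = 9
Difference = 529 - 9 = 520
This equals 4*L1*L2 = 4*13*10 = 520
Workspace area = 520*pi

520


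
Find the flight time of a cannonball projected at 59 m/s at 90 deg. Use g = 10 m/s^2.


Given: v0 = 59 m/s, theta = 90 deg, g = 10 m/s^2
sin(90) = 1
Using T = 2*v0*sin(theta) / g
T = 2*59*1 / 10
T = 118 / 10
T = 59/5 s

59/5 s


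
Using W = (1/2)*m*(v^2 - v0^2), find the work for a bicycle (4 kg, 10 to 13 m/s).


Given: m = 4 kg, v0 = 10 m/s, v = 13 m/s
Using W = (1/2)*m*(v^2 - v0^2)
v^2 = 13^2 = 169
v0^2 = 10^2 = 100
v^2 - v0^2 = 169 - 100 = 69
W = (1/2)*4*69 = 138 J

138 J


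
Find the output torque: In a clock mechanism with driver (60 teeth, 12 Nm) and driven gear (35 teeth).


Given: N1 = 60, N2 = 35, T1 = 12 Nm
Using T2/T1 = N2/N1
T2 = T1 * N2 / N1
T2 = 12 * 35 / 60
T2 = 420 / 60
T2 = 7 Nm

7 Nm


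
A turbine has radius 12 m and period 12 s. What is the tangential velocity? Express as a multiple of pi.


Given: radius r = 12 m, period T = 12 s
Using v = 2*pi*r / T
v = 2*pi*12 / 12
v = 24*pi / 12
v = 2*pi m/s

2*pi m/s


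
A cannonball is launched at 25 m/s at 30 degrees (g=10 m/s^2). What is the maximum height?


Given: v0 = 25 m/s, theta = 30 deg, g = 10 m/s^2
sin^2(30) = 1/4
Using H = v0^2 * sin^2(theta) / (2*g)
H = 25^2 * 1/4 / (2*10)
H = 625 * 1/4 / 20
H = 625/4 / 20
H = 125/16 m

125/16 m


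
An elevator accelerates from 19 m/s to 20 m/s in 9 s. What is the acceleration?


Given: initial velocity v0 = 19 m/s, final velocity v = 20 m/s, time t = 9 s
Using a = (v - v0) / t
a = (20 - 19) / 9
a = 1 / 9
a = 1/9 m/s^2

1/9 m/s^2


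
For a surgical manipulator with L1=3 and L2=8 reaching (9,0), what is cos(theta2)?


Given: L1 = 3, L2 = 8, target (x, y) = (9, 0)
Using cos(theta2) = (x^2 + y^2 - L1^2 - L2^2) / (2*L1*L2)
x^2 + y^2 = 9^2 + 0 = 81
L1^2 + L2^2 = 9 + 64 = 73
Numerator = 81 - 73 = 8
Denominator = 2*3*8 = 48
cos(theta2) = 8/48 = 1/6

1/6


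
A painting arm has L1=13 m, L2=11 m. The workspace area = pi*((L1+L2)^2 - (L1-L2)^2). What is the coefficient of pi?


Given: L1 = 13, L2 = 11
(L1+L2)^2 = (24)^2 = 576
(L1-L2)^2 = (2)^2 = 4
Difference = 576 - 4 = 572
This equals 4*L1*L2 = 4*13*11 = 572
Workspace area = 572*pi

572


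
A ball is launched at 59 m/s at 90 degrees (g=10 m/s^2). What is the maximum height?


Given: v0 = 59 m/s, theta = 90 deg, g = 10 m/s^2
sin^2(90) = 1
Using H = v0^2 * sin^2(theta) / (2*g)
H = 59^2 * 1 / (2*10)
H = 3481 * 1 / 20
H = 3481 / 20
H = 3481/20 m

3481/20 m


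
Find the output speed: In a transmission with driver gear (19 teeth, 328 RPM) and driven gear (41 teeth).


Given: N1 = 19 teeth, w1 = 328 RPM, N2 = 41 teeth
Using N1*w1 = N2*w2
w2 = N1*w1 / N2
w2 = 19*328 / 41
w2 = 6232 / 41
w2 = 152 RPM

152 RPM


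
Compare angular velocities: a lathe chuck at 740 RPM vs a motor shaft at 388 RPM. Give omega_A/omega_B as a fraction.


Given: RPM_A = 740, RPM_B = 388
omega = 2*pi*RPM/60, so omega_A/omega_B = RPM_A / RPM_B
omega_A/omega_B = 740 / 388
omega_A/omega_B = 185/97

185/97


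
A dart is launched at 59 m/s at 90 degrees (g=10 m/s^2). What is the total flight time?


Given: v0 = 59 m/s, theta = 90 deg, g = 10 m/s^2
sin(90) = 1
Using T = 2*v0*sin(theta) / g
T = 2*59*1 / 10
T = 118 / 10
T = 59/5 s

59/5 s


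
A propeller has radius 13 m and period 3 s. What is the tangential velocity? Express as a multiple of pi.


Given: radius r = 13 m, period T = 3 s
Using v = 2*pi*r / T
v = 2*pi*13 / 3
v = 26*pi / 3
v = 26/3*pi m/s

26/3*pi m/s


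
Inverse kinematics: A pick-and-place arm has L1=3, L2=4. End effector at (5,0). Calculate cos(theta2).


Given: L1 = 3, L2 = 4, target (x, y) = (5, 0)
Using cos(theta2) = (x^2 + y^2 - L1^2 - L2^2) / (2*L1*L2)
x^2 + y^2 = 5^2 + 0 = 25
L1^2 + L2^2 = 9 + 16 = 25
Numerator = 25 - 25 = 0
Denominator = 2*3*4 = 24
cos(theta2) = 0/24 = 0

0


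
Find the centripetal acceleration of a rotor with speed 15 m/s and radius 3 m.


Given: v = 15 m/s, r = 3 m
Using a_c = v^2 / r
a_c = 15^2 / 3
a_c = 225 / 3
a_c = 75 m/s^2

75 m/s^2


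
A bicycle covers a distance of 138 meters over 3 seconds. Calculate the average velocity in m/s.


Given: distance d = 138 m, time t = 3 s
Using v = d / t
v = 138 / 3
v = 46 m/s

46 m/s


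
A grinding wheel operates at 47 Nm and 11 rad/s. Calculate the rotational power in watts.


Given: tau = 47 Nm, omega = 11 rad/s
Using P = tau * omega
P = 47 * 11
P = 517 W

517 W


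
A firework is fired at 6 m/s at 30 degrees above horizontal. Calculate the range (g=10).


Given: v0 = 6 m/s, theta = 30 deg, g = 10 m/s^2
sin(2*30) = sin(60) = sqrt(3)/2
Using R = v0^2 * sin(2*theta) / g
R = 6^2 * (sqrt(3)/2) / 10
R = 36 * sqrt(3) / 20
R = 9/5*sqrt(3) m

9/5*sqrt(3) m


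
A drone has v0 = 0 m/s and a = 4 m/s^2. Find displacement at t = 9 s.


Given: v0 = 0 m/s, a = 4 m/s^2, t = 9 s
Using s = v0*t + (1/2)*a*t^2
s = 0*9 + (1/2)*4*9^2
s = 0 + (1/2)*324
s = 0 + 162
s = 162

162 m


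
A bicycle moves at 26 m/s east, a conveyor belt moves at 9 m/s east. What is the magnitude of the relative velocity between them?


Given: v_A = 26 m/s east, v_B = 9 m/s east
Both move in the same direction; relative speed = |v_A - v_B|
|26 - 9| = |17|
= 17 m/s

17 m/s


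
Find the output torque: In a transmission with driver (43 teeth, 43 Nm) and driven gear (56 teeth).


Given: N1 = 43, N2 = 56, T1 = 43 Nm
Using T2/T1 = N2/N1
T2 = T1 * N2 / N1
T2 = 43 * 56 / 43
T2 = 2408 / 43
T2 = 56 Nm

56 Nm


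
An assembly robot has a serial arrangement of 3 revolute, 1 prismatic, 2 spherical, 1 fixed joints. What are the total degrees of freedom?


Given: serial robot with 3 revolute, 1 prismatic, 2 spherical, 1 fixed joints
DOF contribution per joint type: revolute=1, prismatic=1, spherical=3, fixed=0
DOF = 3*1 + 1*1 + 2*3 + 1*0
DOF = 10

10


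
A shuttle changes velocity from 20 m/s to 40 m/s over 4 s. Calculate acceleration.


Given: initial velocity v0 = 20 m/s, final velocity v = 40 m/s, time t = 4 s
Using a = (v - v0) / t
a = (40 - 20) / 4
a = 20 / 4
a = 5 m/s^2

5 m/s^2


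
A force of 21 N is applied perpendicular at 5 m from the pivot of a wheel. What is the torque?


Given: F = 21 N, r = 5 m, angle = 90 deg (perpendicular)
Using tau = F * r * sin(90)
sin(90) = 1
tau = 21 * 5 * 1
tau = 105 Nm

105 Nm


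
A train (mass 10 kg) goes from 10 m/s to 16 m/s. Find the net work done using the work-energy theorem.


Given: m = 10 kg, v0 = 10 m/s, v = 16 m/s
Using W = (1/2)*m*(v^2 - v0^2)
v^2 = 16^2 = 256
v0^2 = 10^2 = 100
v^2 - v0^2 = 256 - 100 = 156
W = (1/2)*10*156 = 780 J

780 J


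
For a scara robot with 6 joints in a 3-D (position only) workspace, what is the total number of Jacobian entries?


Given: task space dimension = 3, joints = 6
Jacobian is a 3 x 6 matrix
Total entries = rows * columns
Total = 3 * 6
Total = 18

18


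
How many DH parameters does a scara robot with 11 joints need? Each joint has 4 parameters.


Given: 11 joints, 4 DH parameters per joint (d, theta, a, alpha)
Total DH parameters = number_of_joints * 4
Total = 11 * 4
Total = 44

44


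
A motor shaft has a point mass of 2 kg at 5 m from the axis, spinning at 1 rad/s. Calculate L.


Given: m = 2 kg, r = 5 m, omega = 1 rad/s
For a point mass: I = m*r^2
I = 2*5^2 = 2*25 = 50
L = I*omega = 50*1
L = 50 kg*m^2/s

50 kg*m^2/s


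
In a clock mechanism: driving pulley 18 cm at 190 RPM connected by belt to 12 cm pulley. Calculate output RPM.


Given: D1 = 18 cm, w1 = 190 RPM, D2 = 12 cm
Using D1*w1 = D2*w2
w2 = D1*w1 / D2
w2 = 18*190 / 12
w2 = 3420 / 12
w2 = 285 RPM

285 RPM


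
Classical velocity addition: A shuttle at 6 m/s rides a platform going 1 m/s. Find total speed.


Given: object velocity = 6 m/s, platform velocity = 1 m/s (same direction)
Using classical velocity addition: v_total = v_object + v_platform
v_total = 6 + 1
v_total = 7 m/s

7 m/s


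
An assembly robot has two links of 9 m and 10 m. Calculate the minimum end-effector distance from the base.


Given: L1 = 9 m, L2 = 10 m
For a 2-link planar arm, min reach = |L1 - L2| (second link folded back)
Min reach = |9 - 10|
Min reach = 1 m

1 m


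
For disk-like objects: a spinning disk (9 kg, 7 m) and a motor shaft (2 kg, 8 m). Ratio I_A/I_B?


Given: M1=9 kg, R1=7 m, M2=2 kg, R2=8 m
For a disk: I = (1/2)*M*R^2, so I_A/I_B = (M1*R1^2)/(M2*R2^2)
M1*R1^2 = 9*49 = 441
M2*R2^2 = 2*64 = 128
I_A/I_B = 441/128 = 441/128

441/128


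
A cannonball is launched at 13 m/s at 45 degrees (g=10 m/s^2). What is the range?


Given: v0 = 13 m/s, theta = 45 deg, g = 10 m/s^2
sin(2*45) = sin(90) = 1
Using R = v0^2 * sin(2*theta) / g
R = 13^2 * 1 / 10
R = 169 / 10
R = 169/10 m

169/10 m


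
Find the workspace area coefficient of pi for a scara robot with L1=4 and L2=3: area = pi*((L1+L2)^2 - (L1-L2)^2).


Given: L1 = 4, L2 = 3
(L1+L2)^2 = (7)^2 = 49
(L1-L2)^2 = (1)^2 = 1
Difference = 49 - 1 = 48
This equals 4*L1*L2 = 4*4*3 = 48
Workspace area = 48*pi

48


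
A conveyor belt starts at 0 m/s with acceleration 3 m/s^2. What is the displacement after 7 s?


Given: v0 = 0 m/s, a = 3 m/s^2, t = 7 s
Using s = v0*t + (1/2)*a*t^2
s = 0*7 + (1/2)*3*7^2
s = 0 + (1/2)*147
s = 0 + 147/2
s = 147/2

147/2 m


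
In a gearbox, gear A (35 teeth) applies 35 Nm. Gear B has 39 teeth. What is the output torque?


Given: N1 = 35, N2 = 39, T1 = 35 Nm
Using T2/T1 = N2/N1
T2 = T1 * N2 / N1
T2 = 35 * 39 / 35
T2 = 1365 / 35
T2 = 39 Nm

39 Nm


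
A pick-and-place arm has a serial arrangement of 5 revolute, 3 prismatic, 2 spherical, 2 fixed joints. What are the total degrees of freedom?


Given: serial robot with 5 revolute, 3 prismatic, 2 spherical, 2 fixed joints
DOF contribution per joint type: revolute=1, prismatic=1, spherical=3, fixed=0
DOF = 5*1 + 3*1 + 2*3 + 2*0
DOF = 14

14


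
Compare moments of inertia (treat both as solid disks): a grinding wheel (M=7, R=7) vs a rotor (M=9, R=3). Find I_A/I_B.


Given: M1=7 kg, R1=7 m, M2=9 kg, R2=3 m
For a disk: I = (1/2)*M*R^2, so I_A/I_B = (M1*R1^2)/(M2*R2^2)
M1*R1^2 = 7*49 = 343
M2*R2^2 = 9*9 = 81
I_A/I_B = 343/81 = 343/81

343/81
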